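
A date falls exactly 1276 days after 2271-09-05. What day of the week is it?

First find the weekday of Sep 5, 2271. Doomsday rule: the anchor day for the 2200s is Friday. For year 71: 71÷12 = 5 r 11, and 11÷4 = 2, so 5+11+2 = 18.
Friday + 18 ≡ Tuesday — that's 2271's doomsday.
In September the doomsday date is Sep 5.
Sep 5 is the doomsday itself: Tuesday.
1276 mod 7 = 2, so 1276 days after a Tuesday is Tuesday + 2 = Thursday.

Thursday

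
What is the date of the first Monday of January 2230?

January 1, 2230 is a Friday.
The first Monday is therefore January 4 (3 days later).

January 4, 2230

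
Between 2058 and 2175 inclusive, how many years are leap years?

28

Multiples of 4 in [2058,2175]: 29.
Of those, multiples of 100: 1 (not leap unless ÷400).
Multiples of 400: 0.
Leap years = 29 − 1 + 0 = 28.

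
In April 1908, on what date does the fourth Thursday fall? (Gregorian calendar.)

April 1, 1908 is a Wednesday.
The first Thursday is therefore April 2 (1 days later).
The fourth Thursday is 2 + 3×7 = April 23.

April 23, 1908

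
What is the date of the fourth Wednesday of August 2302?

August 27, 2302

August 1, 2302 is a Friday.
The first Wednesday is therefore August 6 (5 days later).
The fourth Wednesday is 6 + 3×7 = August 27.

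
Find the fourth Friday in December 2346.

December 1, 2346 is a Sunday.
The first Friday is therefore December 6 (5 days later).
The fourth Friday is 6 + 3×7 = December 27.

December 27, 2346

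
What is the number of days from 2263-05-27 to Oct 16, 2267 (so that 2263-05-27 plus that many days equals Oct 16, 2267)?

May 27, 2263 → May 27, 2264: 366 days (Feb 29, 2264 is in that span).
May 27, 2264 → May 27, 2265: 365 days.
May 27, 2265 → May 27, 2266: 365 days.
May 27, 2266 → May 27, 2267: 365 days.
May 27, 2267 → Jun 27, 2267: 31 days (May has 31).
Jun 27, 2267 → Jul 27, 2267: 30 days (June has 30).
Jul 27, 2267 → Aug 27, 2267: 31 days (July has 31).
Aug 27, 2267 → Sep 27, 2267: 31 days (August has 31).
Sep 27, 2267 → Oct 16, 2267: 19 days.
Total: 1603 days.

1603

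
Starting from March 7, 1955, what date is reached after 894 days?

August 17, 1957

+366 (one year; includes Feb 29, 1956) → Mar 7, 1956 (528 left).
+365 (one year) → Mar 7, 1957 (163 left).
Mar has 31 days: +25 → Apr 1, 1957 (138 left).
Apr has 30 days: +30 → May 1, 1957 (108 left).
May has 31 days: +31 → Jun 1, 1957 (77 left).
Jun has 30 days: +30 → Jul 1, 1957 (47 left).
Jul has 31 days: +31 → Aug 1, 1957 (16 left).
+16 → Aug 17, 1957.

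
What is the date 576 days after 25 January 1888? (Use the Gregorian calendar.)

August 23, 1889

+366 (one year; includes Feb 29, 1888) → Jan 25, 1889 (210 left).
Jan has 31 days: +7 → Feb 1, 1889 (203 left).
Feb has 28 days: +28 → Mar 1, 1889 (175 left).
Mar has 31 days: +31 → Apr 1, 1889 (144 left).
Apr has 30 days: +30 → May 1, 1889 (114 left).
May has 31 days: +31 → Jun 1, 1889 (83 left).
Jun has 30 days: +30 → Jul 1, 1889 (53 left).
Jul has 31 days: +31 → Aug 1, 1889 (22 left).
+22 → Aug 23, 1889.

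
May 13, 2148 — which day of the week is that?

Monday

January 1, 2148 is a Monday.
Jan 1, 2148 → Feb 1, 2148: 31 days (January has 31).
Feb 1, 2148 → Mar 1, 2148: 29 days (February has 29).
Mar 1, 2148 → Apr 1, 2148: 31 days (March has 31).
Apr 1, 2148 → May 1, 2148: 30 days (April has 30).
May 1, 2148 → May 13, 2148: 12 days.
Total: 133 days.
133 mod 7 = 0, so Monday + 0 = Monday.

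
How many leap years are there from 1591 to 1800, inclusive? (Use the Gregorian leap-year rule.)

Multiples of 4 in [1591,1800]: 53.
Of those, multiples of 100: 3 (not leap unless ÷400).
Multiples of 400: 1.
Leap years = 53 − 3 + 1 = 51.

51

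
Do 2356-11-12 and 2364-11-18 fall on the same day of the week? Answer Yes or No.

No

From Nov 12, 2356 to Nov 18, 2364 is 2928 days.
2928 mod 7 = 2, so they are different weekdays.
(Nov 12, 2356 is a Monday; Nov 18, 2364 is a Wednesday.)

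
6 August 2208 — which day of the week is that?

Doomsday rule: the anchor day for the 2200s is Friday. For year 08: 8÷12 = 0 r 8, and 8÷4 = 2, so 0+8+2 = 10.
Friday + 10 ≡ Monday — that's 2208's doomsday.
In August the doomsday date is Aug 8.
Aug 6 is 2 days before Aug 8; 2 mod 7 = 2, so Monday − 2 = Saturday.

Saturday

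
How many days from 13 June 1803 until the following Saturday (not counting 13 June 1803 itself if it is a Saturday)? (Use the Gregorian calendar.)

Jun 13, 1803 is a Monday.
From Monday to the next Saturday is 5 days.

5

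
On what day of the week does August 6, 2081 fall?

Wednesday

Doomsday rule: the anchor day for the 2000s is Tuesday. For year 81: 81÷12 = 6 r 9, and 9÷4 = 2, so 6+9+2 = 17.
Tuesday + 17 ≡ Friday — that's 2081's doomsday.
In August the doomsday date is Aug 8.
Aug 6 is 2 days before Aug 8; 2 mod 7 = 2, so Friday − 2 = Wednesday.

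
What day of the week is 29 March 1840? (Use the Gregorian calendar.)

Doomsday rule: the anchor day for the 1800s is Friday. For year 40: 40÷12 = 3 r 4, and 4÷4 = 1, so 3+4+1 = 8.
Friday + 8 ≡ Saturday — that's 1840's doomsday.
In March the doomsday date is Mar 14.
Mar 29 is 15 days after Mar 14; 15 mod 7 = 1, so Saturday + 1 = Sunday.

Sunday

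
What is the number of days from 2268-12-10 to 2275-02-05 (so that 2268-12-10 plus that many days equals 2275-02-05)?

2248

Dec 10, 2268 → Dec 10, 2269: 365 days.
Dec 10, 2269 → Dec 10, 2270: 365 days.
Dec 10, 2270 → Dec 10, 2271: 365 days.
Dec 10, 2271 → Dec 10, 2272: 366 days (Feb 29, 2272 is in that span).
Dec 10, 2272 → Dec 10, 2273: 365 days.
Dec 10, 2273 → Dec 10, 2274: 365 days.
Dec 10, 2274 → Jan 10, 2275: 31 days (December has 31).
Jan 10, 2275 → Feb 5, 2275: 26 days.
Total: 2248 days.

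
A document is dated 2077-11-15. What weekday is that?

Monday

January 1, 2077 is a Friday.
Jan 1, 2077 → Feb 1, 2077: 31 days (January has 31).
Feb 1, 2077 → Mar 1, 2077: 28 days (February has 28).
Mar 1, 2077 → Apr 1, 2077: 31 days (March has 31).
Apr 1, 2077 → May 1, 2077: 30 days (April has 30).
May 1, 2077 → Jun 1, 2077: 31 days (May has 31).
Jun 1, 2077 → Jul 1, 2077: 30 days (June has 30).
Jul 1, 2077 → Aug 1, 2077: 31 days (July has 31).
Aug 1, 2077 → Sep 1, 2077: 31 days (August has 31).
Sep 1, 2077 → Oct 1, 2077: 30 days (September has 30).
Oct 1, 2077 → Nov 1, 2077: 31 days (October has 31).
Nov 1, 2077 → Nov 15, 2077: 14 days.
Total: 318 days.
318 mod 7 = 3, so Friday + 3 = Monday.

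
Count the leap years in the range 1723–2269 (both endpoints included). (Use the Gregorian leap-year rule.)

133

Multiples of 4 in [1723,2269]: 137.
Of those, multiples of 100: 5 (not leap unless ÷400).
Multiples of 400: 1.
Leap years = 137 − 5 + 1 = 133.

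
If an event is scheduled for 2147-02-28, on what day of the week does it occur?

Tuesday

Doomsday rule: the anchor day for the 2100s is Sunday. For year 47: 47÷12 = 3 r 11, and 11÷4 = 2, so 3+11+2 = 16.
Sunday + 16 ≡ Tuesday — that's 2147's doomsday.
In February the doomsday date is Feb 28 (2147 is not a leap year).
Feb 28 is the doomsday itself: Tuesday.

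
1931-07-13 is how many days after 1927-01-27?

1628

Jan 27, 1927 → Jan 27, 1928: 365 days.
Jan 27, 1928 → Jan 27, 1929: 366 days (Feb 29, 1928 is in that span).
Jan 27, 1929 → Jan 27, 1930: 365 days.
Jan 27, 1930 → Jan 27, 1931: 365 days.
Jan 27, 1931 → Feb 27, 1931: 31 days (January has 31).
Feb 27, 1931 → Mar 27, 1931: 28 days (February has 28).
Mar 27, 1931 → Apr 27, 1931: 31 days (March has 31).
Apr 27, 1931 → May 27, 1931: 30 days (April has 30).
May 27, 1931 → Jun 27, 1931: 31 days (May has 31).
Jun 27, 1931 → Jul 13, 1931: 16 days.
Total: 1628 days.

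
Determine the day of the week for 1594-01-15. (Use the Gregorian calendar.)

Doomsday rule: the anchor day for the 1500s is Wednesday. For year 94: 94÷12 = 7 r 10, and 10÷4 = 2, so 7+10+2 = 19.
Wednesday + 19 ≡ Monday — that's 1594's doomsday.
In January the doomsday date is Jan 3 (1594 is not a leap year).
Jan 15 is 12 days after Jan 3; 12 mod 7 = 5, so Monday + 5 = Saturday.

Saturday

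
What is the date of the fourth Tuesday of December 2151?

December 28, 2151

December 1, 2151 is a Wednesday.
The first Tuesday is therefore December 7 (6 days later).
The fourth Tuesday is 7 + 3×7 = December 28.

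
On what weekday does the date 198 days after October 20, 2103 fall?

Monday

Oct 20, 2103 is a Saturday.
198 mod 7 = 2, so 198 days after a Saturday is Saturday + 2 = Monday.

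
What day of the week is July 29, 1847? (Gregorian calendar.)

Thursday

Doomsday rule: the anchor day for the 1800s is Friday. For year 47: 47÷12 = 3 r 11, and 11÷4 = 2, so 3+11+2 = 16.
Friday + 16 ≡ Sunday — that's 1847's doomsday.
In July the doomsday date is Jul 11.
Jul 29 is 18 days after Jul 11; 18 mod 7 = 4, so Sunday + 4 = Thursday.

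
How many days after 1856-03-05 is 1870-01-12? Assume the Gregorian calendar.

Mar 5, 1856 → Mar 5, 1857: 365 days.
Mar 5, 1857 → Mar 5, 1858: 365 days.
Mar 5, 1858 → Mar 5, 1859: 365 days.
Mar 5, 1859 → Mar 5, 1860: 366 days (Feb 29, 1860 is in that span).
Mar 5, 1860 → Mar 5, 1861: 365 days.
Mar 5, 1861 → Mar 5, 1862: 365 days.
Mar 5, 1862 → Mar 5, 1863: 365 days.
Mar 5, 1863 → Mar 5, 1864: 366 days (Feb 29, 1864 is in that span).
Mar 5, 1864 → Mar 5, 1865: 365 days.
Mar 5, 1865 → Mar 5, 1866: 365 days.
Mar 5, 1866 → Mar 5, 1867: 365 days.
Mar 5, 1867 → Mar 5, 1868: 366 days (Feb 29, 1868 is in that span).
Mar 5, 1868 → Mar 5, 1869: 365 days.
Mar 5, 1869 → Apr 5, 1869: 31 days (March has 31).
Apr 5, 1869 → May 5, 1869: 30 days (April has 30).
May 5, 1869 → Jun 5, 1869: 31 days (May has 31).
Jun 5, 1869 → Jul 5, 1869: 30 days (June has 30).
Jul 5, 1869 → Aug 5, 1869: 31 days (July has 31).
Aug 5, 1869 → Sep 5, 1869: 31 days (August has 31).
Sep 5, 1869 → Oct 5, 1869: 30 days (September has 30).
Oct 5, 1869 → Nov 5, 1869: 31 days (October has 31).
Nov 5, 1869 → Dec 5, 1869: 30 days (November has 30).
Dec 5, 1869 → Jan 5, 1870: 31 days (December has 31).
Jan 5, 1870 → Jan 12, 1870: 7 days.
Total: 5061 days.

5061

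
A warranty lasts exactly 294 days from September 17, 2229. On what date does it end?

July 8, 2230

Sep has 30 days: +14 → Oct 1, 2229 (280 left).
Oct has 31 days: +31 → Nov 1, 2229 (249 left).
Nov has 30 days: +30 → Dec 1, 2229 (219 left).
Dec has 31 days: +31 → Jan 1, 2230 (188 left).
Jan has 31 days: +31 → Feb 1, 2230 (157 left).
Feb has 28 days: +28 → Mar 1, 2230 (129 left).
Mar has 31 days: +31 → Apr 1, 2230 (98 left).
Apr has 30 days: +30 → May 1, 2230 (68 left).
May has 31 days: +31 → Jun 1, 2230 (37 left).
Jun has 30 days: +30 → Jul 1, 2230 (7 left).
+7 → Jul 8, 2230.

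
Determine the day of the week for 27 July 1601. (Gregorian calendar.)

Friday

Doomsday rule: the anchor day for the 1600s is Tuesday. For year 01: 1÷12 = 0 r 1, and 1÷4 = 0, so 0+1+0 = 1.
Tuesday + 1 ≡ Wednesday — that's 1601's doomsday.
In July the doomsday date is Jul 11.
Jul 27 is 16 days after Jul 11; 16 mod 7 = 2, so Wednesday + 2 = Friday.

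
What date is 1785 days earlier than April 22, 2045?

−365 (one year) → Apr 22, 2044 (1420 left).
−366 (one year; includes Feb 29, 2044) → Apr 22, 2043 (1054 left).
−365 (one year) → Apr 22, 2042 (689 left).
−365 (one year) → Apr 22, 2041 (324 left).
−22 → Mar 31, 2041 (end of Mar, 31 days; 302 left).
−31 → Feb 28, 2041 (end of Feb, 28 days; 271 left).
−28 → Jan 31, 2041 (end of Jan, 31 days; 243 left).
−31 → Dec 31, 2040 (end of Dec, 31 days; 212 left).
−31 → Nov 30, 2040 (end of Nov, 30 days; 181 left).
−30 → Oct 31, 2040 (end of Oct, 31 days; 151 left).
−31 → Sep 30, 2040 (end of Sep, 30 days; 120 left).
−30 → Aug 31, 2040 (end of Aug, 31 days; 90 left).
−31 → Jul 31, 2040 (end of Jul, 31 days; 59 left).
−31 → Jun 30, 2040 (end of Jun, 30 days; 28 left).
−28 → Jun 2, 2040.

June 2, 2040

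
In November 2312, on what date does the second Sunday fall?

November 1, 2312 is a Friday.
The first Sunday is therefore November 3 (2 days later).
The second Sunday is 3 + 1×7 = November 10.

November 10, 2312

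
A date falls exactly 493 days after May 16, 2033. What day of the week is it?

First find the weekday of May 16, 2033. Doomsday rule: the anchor day for the 2000s is Tuesday. For year 33: 33÷12 = 2 r 9, and 9÷4 = 2, so 2+9+2 = 13.
Tuesday + 13 ≡ Monday — that's 2033's doomsday.
In May the doomsday date is May 9.
May 16 is 7 days after May 9; 7 mod 7 = 0, so Monday + 0 = Monday.
493 mod 7 = 3, so 493 days after a Monday is Monday + 3 = Thursday.

Thursday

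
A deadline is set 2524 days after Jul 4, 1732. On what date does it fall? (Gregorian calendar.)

June 2, 1739

+365 (one year) → Jul 4, 1733 (2159 left).
+365 (one year) → Jul 4, 1734 (1794 left).
+365 (one year) → Jul 4, 1735 (1429 left).
+366 (one year; includes Feb 29, 1736) → Jul 4, 1736 (1063 left).
+365 (one year) → Jul 4, 1737 (698 left).
+365 (one year) → Jul 4, 1738 (333 left).
Jul has 31 days: +28 → Aug 1, 1738 (305 left).
Aug has 31 days: +31 → Sep 1, 1738 (274 left).
Sep has 30 days: +30 → Oct 1, 1738 (244 left).
Oct has 31 days: +31 → Nov 1, 1738 (213 left).
Nov has 30 days: +30 → Dec 1, 1738 (183 left).
Dec has 31 days: +31 → Jan 1, 1739 (152 left).
Jan has 31 days: +31 → Feb 1, 1739 (121 left).
Feb has 28 days: +28 → Mar 1, 1739 (93 left).
Mar has 31 days: +31 → Apr 1, 1739 (62 left).
Apr has 30 days: +30 → May 1, 1739 (32 left).
May has 31 days: +31 → Jun 1, 1739 (1 left).
+1 → Jun 2, 1739.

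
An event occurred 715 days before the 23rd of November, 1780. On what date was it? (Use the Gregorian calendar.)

December 9, 1778

−366 (one year; includes Feb 29, 1780) → Nov 23, 1779 (349 left).
−23 → Oct 31, 1779 (end of Oct, 31 days; 326 left).
−31 → Sep 30, 1779 (end of Sep, 30 days; 295 left).
−30 → Aug 31, 1779 (end of Aug, 31 days; 265 left).
−31 → Jul 31, 1779 (end of Jul, 31 days; 234 left).
−31 → Jun 30, 1779 (end of Jun, 30 days; 203 left).
−30 → May 31, 1779 (end of May, 31 days; 173 left).
−31 → Apr 30, 1779 (end of Apr, 30 days; 142 left).
−30 → Mar 31, 1779 (end of Mar, 31 days; 112 left).
−31 → Feb 28, 1779 (end of Feb, 28 days; 81 left).
−28 → Jan 31, 1779 (end of Jan, 31 days; 53 left).
−31 → Dec 31, 1778 (end of Dec, 31 days; 22 left).
−22 → Dec 9, 1778.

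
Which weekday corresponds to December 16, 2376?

Doomsday rule: the anchor day for the 2300s is Wednesday. For year 76: 76÷12 = 6 r 4, and 4÷4 = 1, so 6+4+1 = 11.
Wednesday + 11 ≡ Sunday — that's 2376's doomsday.
In December the doomsday date is Dec 12.
Dec 16 is 4 days after Dec 12; 4 mod 7 = 4, so Sunday + 4 = Thursday.

Thursday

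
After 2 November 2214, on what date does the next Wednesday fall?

Nov 2, 2214 is a Wednesday.
From Wednesday to the next Wednesday is 7 days.
Nov 2, 2214 + 7 = Nov 9, 2214.

November 9, 2214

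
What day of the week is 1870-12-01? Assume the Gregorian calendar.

Thursday

Doomsday rule: the anchor day for the 1800s is Friday. For year 70: 70÷12 = 5 r 10, and 10÷4 = 2, so 5+10+2 = 17.
Friday + 17 ≡ Monday — that's 1870's doomsday.
In December the doomsday date is Dec 12.
Dec 1 is 11 days before Dec 12; 11 mod 7 = 4, so Monday − 4 = Thursday.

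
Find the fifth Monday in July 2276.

July 31, 2276

July 1, 2276 is a Saturday.
The first Monday is therefore July 3 (2 days later).
The fifth Monday is 3 + 4×7 = July 31.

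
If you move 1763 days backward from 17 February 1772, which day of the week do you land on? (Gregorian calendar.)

Tuesday

Feb 17, 1772 is a Monday.
1763 mod 7 = 6, so 1763 days before a Monday is Monday − 6 = Tuesday.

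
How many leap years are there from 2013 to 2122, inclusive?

26

Multiples of 4 in [2013,2122]: 27.
Of those, multiples of 100: 1 (not leap unless ÷400).
Multiples of 400: 0.
Leap years = 27 − 1 + 0 = 26.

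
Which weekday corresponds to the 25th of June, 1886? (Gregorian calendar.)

Doomsday rule: the anchor day for the 1800s is Friday. For year 86: 86÷12 = 7 r 2, and 2÷4 = 0, so 7+2+0 = 9.
Friday + 9 ≡ Sunday — that's 1886's doomsday.
In June the doomsday date is Jun 6.
Jun 25 is 19 days after Jun 6; 19 mod 7 = 5, so Sunday + 5 = Friday.

Friday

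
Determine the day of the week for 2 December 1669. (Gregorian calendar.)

Doomsday rule: the anchor day for the 1600s is Tuesday. For year 69: 69÷12 = 5 r 9, and 9÷4 = 2, so 5+9+2 = 16.
Tuesday + 16 ≡ Thursday — that's 1669's doomsday.
In December the doomsday date is Dec 12.
Dec 2 is 10 days before Dec 12; 10 mod 7 = 3, so Thursday − 3 = Monday.

Monday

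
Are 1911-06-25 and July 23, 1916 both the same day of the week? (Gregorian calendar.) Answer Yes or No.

Yes

From Jun 25, 1911 to Jul 23, 1916 is 1855 days.
1855 mod 7 = 0, so they are the same weekday.
(Jun 25, 1911 is a Sunday; Jul 23, 1916 is a Sunday.)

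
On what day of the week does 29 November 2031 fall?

Doomsday rule: the anchor day for the 2000s is Tuesday. For year 31: 31÷12 = 2 r 7, and 7÷4 = 1, so 2+7+1 = 10.
Tuesday + 10 ≡ Friday — that's 2031's doomsday.
In November the doomsday date is Nov 7.
Nov 29 is 22 days after Nov 7; 22 mod 7 = 1, so Friday + 1 = Saturday.

Saturday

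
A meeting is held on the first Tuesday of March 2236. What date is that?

March 1, 2236 is a Tuesday.
The first Tuesday is therefore March 1 (same day).

March 1, 2236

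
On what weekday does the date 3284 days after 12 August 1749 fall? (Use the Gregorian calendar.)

First find the weekday of Aug 12, 1749. Doomsday rule: the anchor day for the 1700s is Sunday. For year 49: 49÷12 = 4 r 1, and 1÷4 = 0, so 4+1+0 = 5.
Sunday + 5 ≡ Friday — that's 1749's doomsday.
In August the doomsday date is Aug 8.
Aug 12 is 4 days after Aug 8; 4 mod 7 = 4, so Friday + 4 = Tuesday.
3284 mod 7 = 1, so 3284 days after a Tuesday is Tuesday + 1 = Wednesday.

Wednesday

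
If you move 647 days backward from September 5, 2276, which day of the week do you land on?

Saturday

Sep 5, 2276 is a Tuesday.
647 mod 7 = 3, so 647 days before a Tuesday is Tuesday − 3 = Saturday.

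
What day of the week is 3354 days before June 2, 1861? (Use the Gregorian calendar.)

Jun 2, 1861 is a Sunday.
3354 mod 7 = 1, so 3354 days before a Sunday is Sunday − 1 = Saturday.

Saturday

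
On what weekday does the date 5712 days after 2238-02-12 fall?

Feb 12, 2238 is a Monday.
5712 mod 7 = 0, so 5712 days after a Monday is Monday + 0 = Monday.

Monday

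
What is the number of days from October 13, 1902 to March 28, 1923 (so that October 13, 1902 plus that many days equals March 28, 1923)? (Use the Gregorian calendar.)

Oct 13, 1902 → Oct 13, 1903: 365 days.
Oct 13, 1903 → Oct 13, 1904: 366 days (Feb 29, 1904 is in that span).
Oct 13, 1904 → Oct 13, 1905: 365 days.
Oct 13, 1905 → Oct 13, 1906: 365 days.
Oct 13, 1906 → Oct 13, 1907: 365 days.
Oct 13, 1907 → Oct 13, 1908: 366 days (Feb 29, 1908 is in that span).
Oct 13, 1908 → Oct 13, 1909: 365 days.
Oct 13, 1909 → Oct 13, 1910: 365 days.
Oct 13, 1910 → Oct 13, 1911: 365 days.
Oct 13, 1911 → Oct 13, 1912: 366 days (Feb 29, 1912 is in that span).
Oct 13, 1912 → Oct 13, 1913: 365 days.
Oct 13, 1913 → Oct 13, 1914: 365 days.
Oct 13, 1914 → Oct 13, 1915: 365 days.
Oct 13, 1915 → Oct 13, 1916: 366 days (Feb 29, 1916 is in that span).
Oct 13, 1916 → Oct 13, 1917: 365 days.
Oct 13, 1917 → Oct 13, 1918: 365 days.
Oct 13, 1918 → Oct 13, 1919: 365 days.
Oct 13, 1919 → Oct 13, 1920: 366 days (Feb 29, 1920 is in that span).
Oct 13, 1920 → Oct 13, 1921: 365 days.
Oct 13, 1921 → Oct 13, 1922: 365 days.
Oct 13, 1922 → Nov 13, 1922: 31 days (October has 31).
Nov 13, 1922 → Dec 13, 1922: 30 days (November has 30).
Dec 13, 1922 → Jan 13, 1923: 31 days (December has 31).
Jan 13, 1923 → Feb 13, 1923: 31 days (January has 31).
Feb 13, 1923 → Mar 13, 1923: 28 days (February has 28).
Mar 13, 1923 → Mar 28, 1923: 15 days.
Total: 7471 days.

7471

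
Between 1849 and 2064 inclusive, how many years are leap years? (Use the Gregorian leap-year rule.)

53

Multiples of 4 in [1849,2064]: 54.
Of those, multiples of 100: 2 (not leap unless ÷400).
Multiples of 400: 1.
Leap years = 54 − 2 + 1 = 53.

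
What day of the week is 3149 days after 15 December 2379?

Friday

First find the weekday of Dec 15, 2379. Doomsday rule: the anchor day for the 2300s is Wednesday. For year 79: 79÷12 = 6 r 7, and 7÷4 = 1, so 6+7+1 = 14.
Wednesday + 14 ≡ Wednesday — that's 2379's doomsday.
In December the doomsday date is Dec 12.
Dec 15 is 3 days after Dec 12; 3 mod 7 = 3, so Wednesday + 3 = Saturday.
3149 mod 7 = 6, so 3149 days after a Saturday is Saturday + 6 = Friday.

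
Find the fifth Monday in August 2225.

August 29, 2225

August 1, 2225 is a Monday.
The first Monday is therefore August 1 (same day).
The fifth Monday is 1 + 4×7 = August 29.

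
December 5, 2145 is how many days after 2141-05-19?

1661

May 19, 2141 → May 19, 2142: 365 days.
May 19, 2142 → May 19, 2143: 365 days.
May 19, 2143 → May 19, 2144: 366 days (Feb 29, 2144 is in that span).
May 19, 2144 → May 19, 2145: 365 days.
May 19, 2145 → Jun 19, 2145: 31 days (May has 31).
Jun 19, 2145 → Jul 19, 2145: 30 days (June has 30).
Jul 19, 2145 → Aug 19, 2145: 31 days (July has 31).
Aug 19, 2145 → Sep 19, 2145: 31 days (August has 31).
Sep 19, 2145 → Oct 19, 2145: 30 days (September has 30).
Oct 19, 2145 → Nov 19, 2145: 31 days (October has 31).
Nov 19, 2145 → Dec 5, 2145: 16 days.
Total: 1661 days.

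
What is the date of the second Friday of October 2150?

October 9, 2150

October 1, 2150 is a Thursday.
The first Friday is therefore October 2 (1 days later).
The second Friday is 2 + 1×7 = October 9.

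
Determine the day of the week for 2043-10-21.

Doomsday rule: the anchor day for the 2000s is Tuesday. For year 43: 43÷12 = 3 r 7, and 7÷4 = 1, so 3+7+1 = 11.
Tuesday + 11 ≡ Saturday — that's 2043's doomsday.
In October the doomsday date is Oct 10.
Oct 21 is 11 days after Oct 10; 11 mod 7 = 4, so Saturday + 4 = Wednesday.

Wednesday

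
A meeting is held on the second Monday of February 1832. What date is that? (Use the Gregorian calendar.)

February 1, 1832 is a Wednesday.
The first Monday is therefore February 6 (5 days later).
The second Monday is 6 + 1×7 = February 13.

February 13, 1832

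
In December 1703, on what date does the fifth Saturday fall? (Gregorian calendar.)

December 1, 1703 is a Saturday.
The first Saturday is therefore December 1 (same day).
The fifth Saturday is 1 + 4×7 = December 29.

December 29, 1703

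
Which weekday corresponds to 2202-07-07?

Doomsday rule: the anchor day for the 2200s is Friday. For year 02: 2÷12 = 0 r 2, and 2÷4 = 0, so 0+2+0 = 2.
Friday + 2 ≡ Sunday — that's 2202's doomsday.
In July the doomsday date is Jul 11.
Jul 7 is 4 days before Jul 11; 4 mod 7 = 4, so Sunday − 4 = Wednesday.

Wednesday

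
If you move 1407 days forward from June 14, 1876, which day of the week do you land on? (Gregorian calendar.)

Wednesday

Jun 14, 1876 is a Wednesday.
1407 mod 7 = 0, so 1407 days after a Wednesday is Wednesday + 0 = Wednesday.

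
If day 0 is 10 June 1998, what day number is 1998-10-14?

Jun 10, 1998 → Jul 10, 1998: 30 days (June has 30).
Jul 10, 1998 → Aug 10, 1998: 31 days (July has 31).
Aug 10, 1998 → Sep 10, 1998: 31 days (August has 31).
Sep 10, 1998 → Oct 10, 1998: 30 days (September has 30).
Oct 10, 1998 → Oct 14, 1998: 4 days.
Total: 126 days.

126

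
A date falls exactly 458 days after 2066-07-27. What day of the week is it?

First find the weekday of Jul 27, 2066. Doomsday rule: the anchor day for the 2000s is Tuesday. For year 66: 66÷12 = 5 r 6, and 6÷4 = 1, so 5+6+1 = 12.
Tuesday + 12 ≡ Sunday — that's 2066's doomsday.
In July the doomsday date is Jul 11.
Jul 27 is 16 days after Jul 11; 16 mod 7 = 2, so Sunday + 2 = Tuesday.
458 mod 7 = 3, so 458 days after a Tuesday is Tuesday + 3 = Friday.

Friday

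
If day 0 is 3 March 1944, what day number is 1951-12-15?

2843

Mar 3, 1944 → Mar 3, 1945: 365 days.
Mar 3, 1945 → Mar 3, 1946: 365 days.
Mar 3, 1946 → Mar 3, 1947: 365 days.
Mar 3, 1947 → Mar 3, 1948: 366 days (Feb 29, 1948 is in that span).
Mar 3, 1948 → Mar 3, 1949: 365 days.
Mar 3, 1949 → Mar 3, 1950: 365 days.
Mar 3, 1950 → Mar 3, 1951: 365 days.
Mar 3, 1951 → Apr 3, 1951: 31 days (March has 31).
Apr 3, 1951 → May 3, 1951: 30 days (April has 30).
May 3, 1951 → Jun 3, 1951: 31 days (May has 31).
Jun 3, 1951 → Jul 3, 1951: 30 days (June has 30).
Jul 3, 1951 → Aug 3, 1951: 31 days (July has 31).
Aug 3, 1951 → Sep 3, 1951: 31 days (August has 31).
Sep 3, 1951 → Oct 3, 1951: 30 days (September has 30).
Oct 3, 1951 → Nov 3, 1951: 31 days (October has 31).
Nov 3, 1951 → Dec 3, 1951: 30 days (November has 30).
Dec 3, 1951 → Dec 15, 1951: 12 days.
Total: 2843 days.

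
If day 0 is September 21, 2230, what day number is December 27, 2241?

4115

Sep 21, 2230 → Sep 21, 2231: 365 days.
Sep 21, 2231 → Sep 21, 2232: 366 days (Feb 29, 2232 is in that span).
Sep 21, 2232 → Sep 21, 2233: 365 days.
Sep 21, 2233 → Sep 21, 2234: 365 days.
Sep 21, 2234 → Sep 21, 2235: 365 days.
Sep 21, 2235 → Sep 21, 2236: 366 days (Feb 29, 2236 is in that span).
Sep 21, 2236 → Sep 21, 2237: 365 days.
Sep 21, 2237 → Sep 21, 2238: 365 days.
Sep 21, 2238 → Sep 21, 2239: 365 days.
Sep 21, 2239 → Sep 21, 2240: 366 days (Feb 29, 2240 is in that span).
Sep 21, 2240 → Sep 21, 2241: 365 days.
Sep 21, 2241 → Oct 21, 2241: 30 days (September has 30).
Oct 21, 2241 → Nov 21, 2241: 31 days (October has 31).
Nov 21, 2241 → Dec 21, 2241: 30 days (November has 30).
Dec 21, 2241 → Dec 27, 2241: 6 days.
Total: 4115 days.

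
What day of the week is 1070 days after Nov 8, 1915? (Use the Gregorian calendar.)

Nov 8, 1915 is a Monday.
1070 mod 7 = 6, so 1070 days after a Monday is Monday + 6 = Sunday.

Sunday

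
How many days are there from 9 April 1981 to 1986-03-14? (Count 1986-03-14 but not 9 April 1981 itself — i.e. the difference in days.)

Apr 9, 1981 → Apr 9, 1982: 365 days.
Apr 9, 1982 → Apr 9, 1983: 365 days.
Apr 9, 1983 → Apr 9, 1984: 366 days (Feb 29, 1984 is in that span).
Apr 9, 1984 → Apr 9, 1985: 365 days.
Apr 9, 1985 → May 9, 1985: 30 days (April has 30).
May 9, 1985 → Jun 9, 1985: 31 days (May has 31).
Jun 9, 1985 → Jul 9, 1985: 30 days (June has 30).
Jul 9, 1985 → Aug 9, 1985: 31 days (July has 31).
Aug 9, 1985 → Sep 9, 1985: 31 days (August has 31).
Sep 9, 1985 → Oct 9, 1985: 30 days (September has 30).
Oct 9, 1985 → Nov 9, 1985: 31 days (October has 31).
Nov 9, 1985 → Dec 9, 1985: 30 days (November has 30).
Dec 9, 1985 → Jan 9, 1986: 31 days (December has 31).
Jan 9, 1986 → Feb 9, 1986: 31 days (January has 31).
Feb 9, 1986 → Mar 9, 1986: 28 days (February has 28).
Mar 9, 1986 → Mar 14, 1986: 5 days.
Total: 1800 days.

1800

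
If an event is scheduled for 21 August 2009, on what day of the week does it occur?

Doomsday rule: the anchor day for the 2000s is Tuesday. For year 09: 9÷12 = 0 r 9, and 9÷4 = 2, so 0+9+2 = 11.
Tuesday + 11 ≡ Saturday — that's 2009's doomsday.
In August the doomsday date is Aug 8.
Aug 21 is 13 days after Aug 8; 13 mod 7 = 6, so Saturday + 6 = Friday.

Friday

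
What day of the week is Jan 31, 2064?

Thursday

Doomsday rule: the anchor day for the 2000s is Tuesday. For year 64: 64÷12 = 5 r 4, and 4÷4 = 1, so 5+4+1 = 10.
Tuesday + 10 ≡ Friday — that's 2064's doomsday.
In January the doomsday date is Jan 4 (2064 is a leap year (divisible by 4)).
Jan 31 is 27 days after Jan 4; 27 mod 7 = 6, so Friday + 6 = Thursday.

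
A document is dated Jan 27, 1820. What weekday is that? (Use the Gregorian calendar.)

Thursday

Doomsday rule: the anchor day for the 1800s is Friday. For year 20: 20÷12 = 1 r 8, and 8÷4 = 2, so 1+8+2 = 11.
Friday + 11 ≡ Tuesday — that's 1820's doomsday.
In January the doomsday date is Jan 4 (1820 is a leap year (divisible by 4)).
Jan 27 is 23 days after Jan 4; 23 mod 7 = 2, so Tuesday + 2 = Thursday.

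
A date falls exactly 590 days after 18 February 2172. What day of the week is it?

Thursday

Feb 18, 2172 is a Tuesday.
590 mod 7 = 2, so 590 days after a Tuesday is Tuesday + 2 = Thursday.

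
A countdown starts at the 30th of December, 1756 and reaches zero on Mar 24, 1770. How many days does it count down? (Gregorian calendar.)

4832

Dec 30, 1756 → Dec 30, 1757: 365 days.
Dec 30, 1757 → Dec 30, 1758: 365 days.
Dec 30, 1758 → Dec 30, 1759: 365 days.
Dec 30, 1759 → Dec 30, 1760: 366 days (Feb 29, 1760 is in that span).
Dec 30, 1760 → Dec 30, 1761: 365 days.
Dec 30, 1761 → Dec 30, 1762: 365 days.
Dec 30, 1762 → Dec 30, 1763: 365 days.
Dec 30, 1763 → Dec 30, 1764: 366 days (Feb 29, 1764 is in that span).
Dec 30, 1764 → Dec 30, 1765: 365 days.
Dec 30, 1765 → Dec 30, 1766: 365 days.
Dec 30, 1766 → Dec 30, 1767: 365 days.
Dec 30, 1767 → Dec 30, 1768: 366 days (Feb 29, 1768 is in that span).
Dec 30, 1768 → Dec 30, 1769: 365 days.
Dec 30, 1769 → Jan 30, 1770: 31 days (December has 31).
Jan 30, 1770 → Feb 28, 1770: 29 days (January has 31).
Feb 28, 1770 → Mar 24, 1770: 24 days.
Total: 4832 days.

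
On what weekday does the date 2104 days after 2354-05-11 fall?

Saturday

May 11, 2354 is a Tuesday.
2104 mod 7 = 4, so 2104 days after a Tuesday is Tuesday + 4 = Saturday.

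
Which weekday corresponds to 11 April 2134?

Sunday

Doomsday rule: the anchor day for the 2100s is Sunday. For year 34: 34÷12 = 2 r 10, and 10÷4 = 2, so 2+10+2 = 14.
Sunday + 14 ≡ Sunday — that's 2134's doomsday.
In April the doomsday date is Apr 4.
Apr 11 is 7 days after Apr 4; 7 mod 7 = 0, so Sunday + 0 = Sunday.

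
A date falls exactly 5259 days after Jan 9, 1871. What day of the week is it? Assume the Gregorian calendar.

First find the weekday of Jan 9, 1871. Doomsday rule: the anchor day for the 1800s is Friday. For year 71: 71÷12 = 5 r 11, and 11÷4 = 2, so 5+11+2 = 18.
Friday + 18 ≡ Tuesday — that's 1871's doomsday.
In January the doomsday date is Jan 3 (1871 is not a leap year).
Jan 9 is 6 days after Jan 3; 6 mod 7 = 6, so Tuesday + 6 = Monday.
5259 mod 7 = 2, so 5259 days after a Monday is Monday + 2 = Wednesday.

Wednesday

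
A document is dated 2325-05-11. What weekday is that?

Doomsday rule: the anchor day for the 2300s is Wednesday. For year 25: 25÷12 = 2 r 1, and 1÷4 = 0, so 2+1+0 = 3.
Wednesday + 3 ≡ Saturday — that's 2325's doomsday.
In May the doomsday date is May 9.
May 11 is 2 days after May 9; 2 mod 7 = 2, so Saturday + 2 = Monday.

Monday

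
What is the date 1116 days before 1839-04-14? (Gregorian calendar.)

March 24, 1836

−365 (one year) → Apr 14, 1838 (751 left).
−365 (one year) → Apr 14, 1837 (386 left).
−14 → Mar 31, 1837 (end of Mar, 31 days; 372 left).
−31 → Feb 28, 1837 (end of Feb, 28 days; 341 left).
−28 → Jan 31, 1837 (end of Jan, 31 days; 313 left).
−31 → Dec 31, 1836 (end of Dec, 31 days; 282 left).
−31 → Nov 30, 1836 (end of Nov, 30 days; 251 left).
−30 → Oct 31, 1836 (end of Oct, 31 days; 221 left).
−31 → Sep 30, 1836 (end of Sep, 30 days; 190 left).
−30 → Aug 31, 1836 (end of Aug, 31 days; 160 left).
−31 → Jul 31, 1836 (end of Jul, 31 days; 129 left).
−31 → Jun 30, 1836 (end of Jun, 30 days; 98 left).
−30 → May 31, 1836 (end of May, 31 days; 68 left).
−31 → Apr 30, 1836 (end of Apr, 30 days; 37 left).
−30 → Mar 31, 1836 (end of Mar, 31 days; 7 left).
−7 → Mar 24, 1836.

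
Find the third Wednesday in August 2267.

August 1, 2267 is a Thursday.
The first Wednesday is therefore August 7 (6 days later).
The third Wednesday is 7 + 2×7 = August 21.

August 21, 2267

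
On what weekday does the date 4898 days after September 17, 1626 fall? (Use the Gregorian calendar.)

Tuesday

First find the weekday of Sep 17, 1626. Doomsday rule: the anchor day for the 1600s is Tuesday. For year 26: 26÷12 = 2 r 2, and 2÷4 = 0, so 2+2+0 = 4.
Tuesday + 4 ≡ Saturday — that's 1626's doomsday.
In September the doomsday date is Sep 5.
Sep 17 is 12 days after Sep 5; 12 mod 7 = 5, so Saturday + 5 = Thursday.
4898 mod 7 = 5, so 4898 days after a Thursday is Thursday + 5 = Tuesday.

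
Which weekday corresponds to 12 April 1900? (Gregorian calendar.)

January 1, 1900 is a Monday.
Jan 1, 1900 → Feb 1, 1900: 31 days (January has 31).
Feb 1, 1900 → Mar 1, 1900: 28 days (February has 28).
Mar 1, 1900 → Apr 1, 1900: 31 days (March has 31).
Apr 1, 1900 → Apr 12, 1900: 11 days.
Total: 101 days.
101 mod 7 = 3, so Monday + 3 = Thursday.

Thursday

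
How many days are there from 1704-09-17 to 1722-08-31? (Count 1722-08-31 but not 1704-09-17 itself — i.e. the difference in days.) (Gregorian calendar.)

6557

Sep 17, 1704 → Sep 17, 1705: 365 days.
Sep 17, 1705 → Sep 17, 1706: 365 days.
Sep 17, 1706 → Sep 17, 1707: 365 days.
Sep 17, 1707 → Sep 17, 1708: 366 days (Feb 29, 1708 is in that span).
Sep 17, 1708 → Sep 17, 1709: 365 days.
Sep 17, 1709 → Sep 17, 1710: 365 days.
Sep 17, 1710 → Sep 17, 1711: 365 days.
Sep 17, 1711 → Sep 17, 1712: 366 days (Feb 29, 1712 is in that span).
Sep 17, 1712 → Sep 17, 1713: 365 days.
Sep 17, 1713 → Sep 17, 1714: 365 days.
Sep 17, 1714 → Sep 17, 1715: 365 days.
Sep 17, 1715 → Sep 17, 1716: 366 days (Feb 29, 1716 is in that span).
Sep 17, 1716 → Sep 17, 1717: 365 days.
Sep 17, 1717 → Sep 17, 1718: 365 days.
Sep 17, 1718 → Sep 17, 1719: 365 days.
Sep 17, 1719 → Sep 17, 1720: 366 days (Feb 29, 1720 is in that span).
Sep 17, 1720 → Sep 17, 1721: 365 days.
Sep 17, 1721 → Oct 17, 1721: 30 days (September has 30).
Oct 17, 1721 → Nov 17, 1721: 31 days (October has 31).
Nov 17, 1721 → Dec 17, 1721: 30 days (November has 30).
Dec 17, 1721 → Jan 17, 1722: 31 days (December has 31).
Jan 17, 1722 → Feb 17, 1722: 31 days (January has 31).
Feb 17, 1722 → Mar 17, 1722: 28 days (February has 28).
Mar 17, 1722 → Apr 17, 1722: 31 days (March has 31).
Apr 17, 1722 → May 17, 1722: 30 days (April has 30).
May 17, 1722 → Jun 17, 1722: 31 days (May has 31).
Jun 17, 1722 → Jul 17, 1722: 30 days (June has 30).
Jul 17, 1722 → Aug 17, 1722: 31 days (July has 31).
Aug 17, 1722 → Aug 31, 1722: 14 days.
Total: 6557 days.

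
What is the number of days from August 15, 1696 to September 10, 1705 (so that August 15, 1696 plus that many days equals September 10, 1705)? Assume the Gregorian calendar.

3312

Aug 15, 1696 → Aug 15, 1697: 365 days.
Aug 15, 1697 → Aug 15, 1698: 365 days.
Aug 15, 1698 → Aug 15, 1699: 365 days.
Aug 15, 1699 → Aug 15, 1700: 365 days.
Aug 15, 1700 → Aug 15, 1701: 365 days.
Aug 15, 1701 → Aug 15, 1702: 365 days.
Aug 15, 1702 → Aug 15, 1703: 365 days.
Aug 15, 1703 → Aug 15, 1704: 366 days (Feb 29, 1704 is in that span).
Aug 15, 1704 → Sep 15, 1704: 31 days (August has 31).
Sep 15, 1704 → Oct 15, 1704: 30 days (September has 30).
Oct 15, 1704 → Nov 15, 1704: 31 days (October has 31).
Nov 15, 1704 → Dec 15, 1704: 30 days (November has 30).
Dec 15, 1704 → Jan 15, 1705: 31 days (December has 31).
Jan 15, 1705 → Feb 15, 1705: 31 days (January has 31).
Feb 15, 1705 → Mar 15, 1705: 28 days (February has 28).
Mar 15, 1705 → Apr 15, 1705: 31 days (March has 31).
Apr 15, 1705 → May 15, 1705: 30 days (April has 30).
May 15, 1705 → Jun 15, 1705: 31 days (May has 31).
Jun 15, 1705 → Jul 15, 1705: 30 days (June has 30).
Jul 15, 1705 → Aug 15, 1705: 31 days (July has 31).
Aug 15, 1705 → Sep 10, 1705: 26 days.
Total: 3312 days.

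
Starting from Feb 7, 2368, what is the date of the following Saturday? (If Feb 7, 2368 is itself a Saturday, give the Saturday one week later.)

Feb 7, 2368 is a Wednesday.
From Wednesday to the next Saturday is 3 days.
Feb 7, 2368 + 3 = Feb 10, 2368.

February 10, 2368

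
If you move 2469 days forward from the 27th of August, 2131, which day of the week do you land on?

Saturday

Aug 27, 2131 is a Monday.
2469 mod 7 = 5, so 2469 days after a Monday is Monday + 5 = Saturday.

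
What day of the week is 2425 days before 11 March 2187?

Thursday

First find the weekday of Mar 11, 2187. Doomsday rule: the anchor day for the 2100s is Sunday. For year 87: 87÷12 = 7 r 3, and 3÷4 = 0, so 7+3+0 = 10.
Sunday + 10 ≡ Wednesday — that's 2187's doomsday.
In March the doomsday date is Mar 14.
Mar 11 is 3 days before Mar 14; 3 mod 7 = 3, so Wednesday − 3 = Sunday.
2425 mod 7 = 3, so 2425 days before a Sunday is Sunday − 3 = Thursday.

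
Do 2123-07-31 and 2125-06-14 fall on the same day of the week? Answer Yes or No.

From Jul 31, 2123 to Jun 14, 2125 is 684 days.
684 mod 7 = 5, so they are different weekdays.
(Jul 31, 2123 is a Saturday; Jun 14, 2125 is a Thursday.)

No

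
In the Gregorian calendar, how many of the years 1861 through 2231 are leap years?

Multiples of 4 in [1861,2231]: 92.
Of those, multiples of 100: 4 (not leap unless ÷400).
Multiples of 400: 1.
Leap years = 92 − 4 + 1 = 89.

89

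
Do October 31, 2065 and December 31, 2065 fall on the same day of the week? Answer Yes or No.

From Oct 31, 2065 to Dec 31, 2065 is 61 days.
61 mod 7 = 5, so they are different weekdays.
(Oct 31, 2065 is a Saturday; Dec 31, 2065 is a Thursday.)

No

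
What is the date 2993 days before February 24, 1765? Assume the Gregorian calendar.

December 15, 1756

−366 (one year; includes Feb 29, 1764) → Feb 24, 1764 (2627 left).
−365 (one year) → Feb 24, 1763 (2262 left).
−365 (one year) → Feb 24, 1762 (1897 left).
−365 (one year) → Feb 24, 1761 (1532 left).
−366 (one year; includes Feb 29, 1760) → Feb 24, 1760 (1166 left).
−365 (one year) → Feb 24, 1759 (801 left).
−365 (one year) → Feb 24, 1758 (436 left).
−365 (one year) → Feb 24, 1757 (71 left).
−24 → Jan 31, 1757 (end of Jan, 31 days; 47 left).
−31 → Dec 31, 1756 (end of Dec, 31 days; 16 left).
−16 → Dec 15, 1756.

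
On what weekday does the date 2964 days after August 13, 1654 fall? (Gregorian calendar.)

Sunday

Aug 13, 1654 is a Thursday.
2964 mod 7 = 3, so 2964 days after a Thursday is Thursday + 3 = Sunday.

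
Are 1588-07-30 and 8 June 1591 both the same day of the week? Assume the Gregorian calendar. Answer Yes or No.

Yes

From Jul 30, 1588 to Jun 8, 1591 is 1043 days.
1043 mod 7 = 0, so they are the same weekday.
(Jul 30, 1588 is a Saturday; Jun 8, 1591 is a Saturday.)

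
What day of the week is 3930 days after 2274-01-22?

Jan 22, 2274 is a Thursday.
3930 mod 7 = 3, so 3930 days after a Thursday is Thursday + 3 = Sunday.

Sunday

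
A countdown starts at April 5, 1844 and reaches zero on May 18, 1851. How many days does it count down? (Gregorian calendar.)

2599

Apr 5, 1844 → Apr 5, 1845: 365 days.
Apr 5, 1845 → Apr 5, 1846: 365 days.
Apr 5, 1846 → Apr 5, 1847: 365 days.
Apr 5, 1847 → Apr 5, 1848: 366 days (Feb 29, 1848 is in that span).
Apr 5, 1848 → Apr 5, 1849: 365 days.
Apr 5, 1849 → Apr 5, 1850: 365 days.
Apr 5, 1850 → Apr 5, 1851: 365 days.
Apr 5, 1851 → May 5, 1851: 30 days (April has 30).
May 5, 1851 → May 18, 1851: 13 days.
Total: 2599 days.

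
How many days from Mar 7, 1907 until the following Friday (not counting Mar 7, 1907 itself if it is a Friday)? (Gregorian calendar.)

Mar 7, 1907 is a Thursday.
From Thursday to the next Friday is 1 day.

1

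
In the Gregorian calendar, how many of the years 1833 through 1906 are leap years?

17

Multiples of 4 in [1833,1906]: 18.
Of those, multiples of 100: 1 (not leap unless ÷400).
Multiples of 400: 0.
Leap years = 18 − 1 + 0 = 17.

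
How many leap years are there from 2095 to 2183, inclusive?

Multiples of 4 in [2095,2183]: 22.
Of those, multiples of 100: 1 (not leap unless ÷400).
Multiples of 400: 0.
Leap years = 22 − 1 + 0 = 21.

21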